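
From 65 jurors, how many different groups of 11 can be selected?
C(65,11) = 65!/(11!×54!) = 895068996640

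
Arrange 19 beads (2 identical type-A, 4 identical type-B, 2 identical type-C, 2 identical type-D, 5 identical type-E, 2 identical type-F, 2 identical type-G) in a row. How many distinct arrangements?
19! / (2! × 4! × 2! × 2! × 5! × 2! × 2!) = 1319933815200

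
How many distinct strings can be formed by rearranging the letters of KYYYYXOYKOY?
11! / (2! × 6! × 2! × 1!) = 13860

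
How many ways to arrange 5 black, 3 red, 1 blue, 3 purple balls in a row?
12! / (5! × 3! × 1! × 3!) = 110880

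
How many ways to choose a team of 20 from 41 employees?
C(41,20) = 41!/(20!×21!) = 269128937220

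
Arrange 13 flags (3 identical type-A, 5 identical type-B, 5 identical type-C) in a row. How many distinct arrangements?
13! / (3! × 5! × 5!) = 72072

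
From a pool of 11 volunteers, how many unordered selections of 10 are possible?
C(11,10) = 11!/(10!×1!) = 11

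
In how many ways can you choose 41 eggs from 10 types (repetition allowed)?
C(41+10-1, 10-1) = C(50, 9) = 2505433700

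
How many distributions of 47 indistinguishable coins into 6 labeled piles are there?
C(47+6-1, 6-1) = C(52, 5) = 2598960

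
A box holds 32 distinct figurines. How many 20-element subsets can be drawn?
C(32,20) = 32!/(20!×12!) = 225792840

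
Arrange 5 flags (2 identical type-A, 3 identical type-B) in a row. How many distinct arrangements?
5! / (2! × 3!) = 10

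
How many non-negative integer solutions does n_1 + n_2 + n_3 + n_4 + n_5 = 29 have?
C(29+5-1, 5-1) = C(33, 4) = 40920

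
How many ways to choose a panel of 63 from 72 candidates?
C(72,63) = 72!/(63!×9!) = 85113005120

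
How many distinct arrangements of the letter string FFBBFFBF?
8! / (5! × 3!) = 56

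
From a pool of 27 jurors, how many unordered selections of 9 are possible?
C(27,9) = 27!/(9!×18!) = 4686825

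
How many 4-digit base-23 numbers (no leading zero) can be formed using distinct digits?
First digit: 22 choices (nonzero). Then descending: 22 × 22 × 21 × 20 = 203280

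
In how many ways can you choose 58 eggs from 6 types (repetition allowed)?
C(58+6-1, 6-1) = C(63, 5) = 7028847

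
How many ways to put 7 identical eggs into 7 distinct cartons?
C(7+7-1, 7-1) = C(13, 6) = 1716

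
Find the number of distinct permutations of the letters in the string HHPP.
4! / (2! × 2!) = 6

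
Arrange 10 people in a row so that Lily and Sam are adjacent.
Treat as block: (10-1)! × 2! = 362880 × 2 = 725760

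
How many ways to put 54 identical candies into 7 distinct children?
C(54+7-1, 7-1) = C(60, 6) = 50063860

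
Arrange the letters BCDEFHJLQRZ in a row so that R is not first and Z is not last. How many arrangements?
By inclusion-exclusion: 11! - 2×(11-1)! + (11-2)! = 39916800 - 7257600 + 362880 = 33022080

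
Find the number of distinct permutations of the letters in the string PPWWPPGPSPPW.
12! / (1! × 1! × 3! × 7!) = 15840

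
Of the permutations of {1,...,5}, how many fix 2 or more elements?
Exactly j fixed points: C(5,j)·!(5-j); sum over j ≥ 2 (derangement numbers via !m = (m-1)·(!(m-1) + !(m-2)): !0..!3 = 1, 0, 1, 2). Σ_{j=2}^{5} C(5,j)·!(5-j) = C(5,2)·!3 + C(5,3)·!2 + C(5,4)·!1 + C(5,5)·!0 = 10·2 + 10·1 + 5·0 + 1·1 = 31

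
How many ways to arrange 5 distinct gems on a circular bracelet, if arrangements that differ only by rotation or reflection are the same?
(5-1)!/2 = 24/2 = 12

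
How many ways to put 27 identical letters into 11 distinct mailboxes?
C(27+11-1, 11-1) = C(37, 10) = 348330136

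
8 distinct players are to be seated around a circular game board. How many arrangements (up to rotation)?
Circular: fix one position, arrange the rest. (8-1)! = 5040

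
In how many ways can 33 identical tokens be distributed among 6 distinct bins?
C(33+6-1, 6-1) = C(38, 5) = 501942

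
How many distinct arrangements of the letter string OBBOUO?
6! / (3! × 2! × 1!) = 60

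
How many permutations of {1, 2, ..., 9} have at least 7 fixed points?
Exactly j fixed points: C(9,j)·!(9-j); sum over j ≥ 7 (derangement numbers via !m = (m-1)·(!(m-1) + !(m-2)): !0..!2 = 1, 0, 1). Σ_{j=7}^{9} C(9,j)·!(9-j) = C(9,7)·!2 + C(9,8)·!1 + C(9,9)·!0 = 36·1 + 9·0 + 1·1 = 37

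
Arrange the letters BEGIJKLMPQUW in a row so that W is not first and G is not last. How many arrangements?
By inclusion-exclusion: 12! - 2×(12-1)! + (12-2)! = 479001600 - 79833600 + 3628800 = 402796800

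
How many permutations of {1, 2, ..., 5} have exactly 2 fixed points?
Choose the 2 fixed points C(5,2) = 10, derange the rest: !3 = Σ_{j=0}^{3} (-1)^j·3!/j! = 6 - 6 + 3 - 1 = 2. Product = 10 × 2 = 20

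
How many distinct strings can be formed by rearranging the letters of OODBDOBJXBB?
11! / (3! × 4! × 2! × 1! × 1!) = 138600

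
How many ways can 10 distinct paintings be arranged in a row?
10! = 3628800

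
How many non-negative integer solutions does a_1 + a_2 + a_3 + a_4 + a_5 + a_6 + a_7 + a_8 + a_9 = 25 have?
C(25+9-1, 9-1) = C(33, 8) = 13884156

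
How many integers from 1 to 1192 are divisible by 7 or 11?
⌊1192/7⌋ + ⌊1192/11⌋ - ⌊1192/77⌋ = 170 + 108 - 15 = 263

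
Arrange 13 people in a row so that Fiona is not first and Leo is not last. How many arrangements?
By inclusion-exclusion: 13! - 2×(13-1)! + (13-2)! = 6227020800 - 958003200 + 39916800 = 5308934400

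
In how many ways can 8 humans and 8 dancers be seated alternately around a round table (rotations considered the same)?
Fix one of the humans: (8-1)! ways for the remaining humans, × 8! ways for the dancers = 5040 × 40320 = 203212800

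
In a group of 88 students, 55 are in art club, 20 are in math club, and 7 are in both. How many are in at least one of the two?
|A∪B| = |A| + |B| - |A∩B| = 55 + 20 - 7 = 68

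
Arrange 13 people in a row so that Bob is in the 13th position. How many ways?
Fix one position: (13-1)! = 479001600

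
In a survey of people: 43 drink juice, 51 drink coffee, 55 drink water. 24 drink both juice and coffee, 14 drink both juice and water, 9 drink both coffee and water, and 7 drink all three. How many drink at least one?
|A∪B∪C| = 43+51+55-24-14-9+7 = 109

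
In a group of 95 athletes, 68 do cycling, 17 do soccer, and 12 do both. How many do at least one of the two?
|A∪B| = |A| + |B| - |A∩B| = 68 + 17 - 12 = 73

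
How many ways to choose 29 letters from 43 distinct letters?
C(43,29) = 43!/(29!×14!) = 78378960360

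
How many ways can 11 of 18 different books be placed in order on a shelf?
P(18,11) = 18!/(18-11)! = 1270312243200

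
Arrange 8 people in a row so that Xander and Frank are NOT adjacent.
Total - adjacent = 8! - (8-1)!×2 = 40320 - 10080 = 30240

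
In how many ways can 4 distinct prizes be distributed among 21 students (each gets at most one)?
P(21,4) = 21!/(21-4)! = 143640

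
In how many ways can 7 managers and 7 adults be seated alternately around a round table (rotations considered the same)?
Fix one of the managers: (7-1)! ways for the remaining managers, × 7! ways for the adults = 720 × 5040 = 3628800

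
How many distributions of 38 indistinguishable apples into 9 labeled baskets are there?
C(38+9-1, 9-1) = C(46, 8) = 260932815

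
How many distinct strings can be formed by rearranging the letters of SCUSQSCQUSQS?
12! / (5! × 3! × 2! × 2!) = 166320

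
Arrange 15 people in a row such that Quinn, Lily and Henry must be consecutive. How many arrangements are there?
Treat the 3 as one block: (15-3+1)! × 3! = 6227020800 × 6 = 37362124800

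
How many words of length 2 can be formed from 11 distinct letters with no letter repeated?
P(11,2) = 11!/(11-2)! = 110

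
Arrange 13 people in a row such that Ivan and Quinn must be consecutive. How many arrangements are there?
Treat the 2 as one block: (13-2+1)! × 2! = 479001600 × 2 = 958003200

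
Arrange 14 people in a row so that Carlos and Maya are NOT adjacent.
Total - adjacent = 14! - (14-1)!×2 = 87178291200 - 12454041600 = 74724249600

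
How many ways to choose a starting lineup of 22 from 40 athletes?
C(40,22) = 40!/(22!×18!) = 113380261800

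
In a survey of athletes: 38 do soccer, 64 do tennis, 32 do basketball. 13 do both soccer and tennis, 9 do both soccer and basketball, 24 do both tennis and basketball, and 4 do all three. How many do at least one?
|A∪B∪C| = 38+64+32-13-9-24+4 = 92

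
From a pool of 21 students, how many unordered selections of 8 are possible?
C(21,8) = 21!/(8!×13!) = 203490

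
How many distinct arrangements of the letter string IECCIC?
6! / (1! × 3! × 2!) = 60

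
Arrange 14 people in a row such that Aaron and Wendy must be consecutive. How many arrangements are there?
Treat the 2 as one block: (14-2+1)! × 2! = 6227020800 × 2 = 12454041600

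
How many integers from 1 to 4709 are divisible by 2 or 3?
⌊4709/2⌋ + ⌊4709/3⌋ - ⌊4709/6⌋ = 2354 + 1569 - 784 = 3139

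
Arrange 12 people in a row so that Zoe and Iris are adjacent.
Treat as block: (12-1)! × 2! = 39916800 × 2 = 79833600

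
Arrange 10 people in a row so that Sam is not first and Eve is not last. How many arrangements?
By inclusion-exclusion: 10! - 2×(10-1)! + (10-2)! = 3628800 - 725760 + 40320 = 2943360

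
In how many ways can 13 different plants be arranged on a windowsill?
13! = 6227020800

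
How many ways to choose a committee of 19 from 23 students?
C(23,19) = 23!/(19!×4!) = 8855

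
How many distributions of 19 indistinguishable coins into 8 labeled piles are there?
C(19+8-1, 8-1) = C(26, 7) = 657800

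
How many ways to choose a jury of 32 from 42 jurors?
C(42,32) = 42!/(32!×10!) = 1471442973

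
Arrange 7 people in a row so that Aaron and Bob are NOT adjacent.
Total - adjacent = 7! - (7-1)!×2 = 5040 - 1440 = 3600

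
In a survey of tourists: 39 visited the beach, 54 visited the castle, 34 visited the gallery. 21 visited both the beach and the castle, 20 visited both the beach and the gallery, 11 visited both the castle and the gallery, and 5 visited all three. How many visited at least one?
|A∪B∪C| = 39+54+34-21-20-11+5 = 80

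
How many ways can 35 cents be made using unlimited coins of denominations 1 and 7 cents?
Coefficient of x^35 in 1/(1-x^1) · 1/(1-x^7). Use j coins of 7 for j = 0..⌊35/7⌋ = 5, the rest in 1s: 5 + 1 = 6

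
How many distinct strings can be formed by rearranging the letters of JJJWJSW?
7! / (4! × 1! × 2!) = 105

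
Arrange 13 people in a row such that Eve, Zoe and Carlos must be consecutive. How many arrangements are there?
Treat the 3 as one block: (13-3+1)! × 3! = 39916800 × 6 = 239500800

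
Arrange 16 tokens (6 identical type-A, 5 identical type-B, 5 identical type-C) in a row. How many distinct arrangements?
16! / (6! × 5! × 5!) = 2018016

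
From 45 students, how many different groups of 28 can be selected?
C(45,28) = 45!/(28!×17!) = 1103068603890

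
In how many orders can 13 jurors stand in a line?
13! = 6227020800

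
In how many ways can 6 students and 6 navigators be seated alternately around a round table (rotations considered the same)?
Fix one of the students: (6-1)! ways for the remaining students, × 6! ways for the navigators = 120 × 720 = 86400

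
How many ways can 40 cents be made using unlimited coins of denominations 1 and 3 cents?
Coefficient of x^40 in 1/(1-x^1) · 1/(1-x^3). Use j coins of 3 for j = 0..⌊40/3⌋ = 13, the rest in 1s: 13 + 1 = 14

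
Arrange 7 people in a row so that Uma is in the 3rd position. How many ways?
Fix one position: (7-1)! = 720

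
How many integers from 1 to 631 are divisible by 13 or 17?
⌊631/13⌋ + ⌊631/17⌋ - ⌊631/221⌋ = 48 + 37 - 2 = 83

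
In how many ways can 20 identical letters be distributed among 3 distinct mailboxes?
C(20+3-1, 3-1) = C(22, 2) = 231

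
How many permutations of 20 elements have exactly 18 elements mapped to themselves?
Choose the 18 fixed points C(20,18) = 190, derange the rest: !2 = Σ_{j=0}^{2} (-1)^j·2!/j! = 2 - 2 + 1 = 1. Product = 190 × 1 = 190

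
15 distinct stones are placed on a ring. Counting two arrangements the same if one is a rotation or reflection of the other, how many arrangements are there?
(15-1)!/2 = 87178291200/2 = 43589145600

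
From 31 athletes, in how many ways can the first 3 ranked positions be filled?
P(31,3) = 31!/(31-3)! = 26970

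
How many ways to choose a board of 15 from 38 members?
C(38,15) = 38!/(15!×23!) = 15471286560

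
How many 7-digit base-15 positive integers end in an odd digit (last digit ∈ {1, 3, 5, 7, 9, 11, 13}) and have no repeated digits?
Last∈{1,3,5,7,9,11,13}. Last=0: 0. Last nonzero: 7×13×P(13,5) = 14054040. Total = 14054040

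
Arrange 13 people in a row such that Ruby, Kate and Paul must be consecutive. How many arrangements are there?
Treat the 3 as one block: (13-3+1)! × 3! = 39916800 × 6 = 239500800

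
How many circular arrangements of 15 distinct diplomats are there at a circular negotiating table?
Circular: fix one position, arrange the rest. (15-1)! = 87178291200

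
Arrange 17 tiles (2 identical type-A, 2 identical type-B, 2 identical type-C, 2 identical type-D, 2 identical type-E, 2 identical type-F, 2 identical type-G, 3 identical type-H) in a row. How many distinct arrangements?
17! / (2! × 2! × 2! × 2! × 2! × 2! × 2! × 3!) = 463134672000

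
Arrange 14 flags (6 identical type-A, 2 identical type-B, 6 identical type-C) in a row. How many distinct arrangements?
14! / (6! × 2! × 6!) = 84084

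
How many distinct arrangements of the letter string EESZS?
5! / (2! × 1! × 2!) = 30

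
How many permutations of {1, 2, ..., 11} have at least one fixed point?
Complement of the derangements. !11 = Σ_{j=0}^{11} (-1)^j·11!/j! = 39916800 - 39916800 + 19958400 - 6652800 + 1663200 - 332640 + 55440 - 7920 + 990 - 110 + 11 - 1 = 14684570. 11! - !11 = 39916800 - 14684570 = 25232230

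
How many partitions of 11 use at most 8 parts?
By conjugation, equals partitions of 11 into parts ≤ 8. Let r_j(i) = number of partitions of i into parts ≤ j, for i = 0..11. r_1(i) = 1 for all i; r_j(i) = r_{j-1}(i) + r_j(i-j). Rows j = 2..8: ≤2: 1 1 2 2 3 3 4 4 5 5 6 6; ≤3: 1 1 2 3 4 5 7 8 10 12 14 16; ≤4: 1 1 2 3 5 6 9 11 15 18 23 27; ≤5: 1 1 2 3 5 7 10 13 18 23 30 37; ≤6: 1 1 2 3 5 7 11 14 20 26 35 44; ≤7: 1 1 2 3 5 7 11 15 21 28 38 49; ≤8: 1 1 2 3 5 7 11 15 22 29 40 52. r_8(11) = 52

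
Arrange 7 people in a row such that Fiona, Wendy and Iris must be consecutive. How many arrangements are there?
Treat the 3 as one block: (7-3+1)! × 3! = 120 × 6 = 720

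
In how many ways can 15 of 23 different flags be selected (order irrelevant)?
C(23,15) = 23!/(15!×8!) = 490314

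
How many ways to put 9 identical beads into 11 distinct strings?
C(9+11-1, 11-1) = C(19, 10) = 92378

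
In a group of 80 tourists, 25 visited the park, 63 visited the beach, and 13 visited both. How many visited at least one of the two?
|A∪B| = |A| + |B| - |A∩B| = 25 + 63 - 13 = 75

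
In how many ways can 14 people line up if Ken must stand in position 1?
Fix one position: (14-1)! = 6227020800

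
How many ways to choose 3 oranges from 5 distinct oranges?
C(5,3) = 5!/(3!×2!) = 10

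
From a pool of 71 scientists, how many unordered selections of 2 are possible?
C(71,2) = 71!/(2!×69!) = 2485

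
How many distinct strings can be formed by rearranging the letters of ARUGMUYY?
8! / (1! × 2! × 1! × 1! × 2! × 1!) = 10080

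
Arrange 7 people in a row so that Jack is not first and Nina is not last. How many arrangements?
By inclusion-exclusion: 7! - 2×(7-1)! + (7-2)! = 5040 - 1440 + 120 = 3720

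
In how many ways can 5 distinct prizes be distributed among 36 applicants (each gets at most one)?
P(36,5) = 36!/(36-5)! = 45239040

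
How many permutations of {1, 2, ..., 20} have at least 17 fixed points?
Exactly j fixed points: C(20,j)·!(20-j); sum over j ≥ 17 (derangement numbers via !m = (m-1)·(!(m-1) + !(m-2)): !0..!3 = 1, 0, 1, 2). Σ_{j=17}^{20} C(20,j)·!(20-j) = C(20,17)·!3 + C(20,18)·!2 + C(20,19)·!1 + C(20,20)·!0 = 1140·2 + 190·1 + 20·0 + 1·1 = 2471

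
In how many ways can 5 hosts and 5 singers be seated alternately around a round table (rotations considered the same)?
Fix one of the hosts: (5-1)! ways for the remaining hosts, × 5! ways for the singers = 24 × 120 = 2880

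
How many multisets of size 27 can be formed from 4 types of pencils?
C(27+4-1, 4-1) = C(30, 3) = 4060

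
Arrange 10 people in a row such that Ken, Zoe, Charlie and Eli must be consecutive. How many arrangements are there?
Treat the 4 as one block: (10-4+1)! × 4! = 5040 × 24 = 120960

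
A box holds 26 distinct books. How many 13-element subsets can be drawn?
C(26,13) = 26!/(13!×13!) = 10400600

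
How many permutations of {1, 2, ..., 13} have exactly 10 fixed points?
Choose the 10 fixed points C(13,10) = 286, derange the rest: !3 = Σ_{j=0}^{3} (-1)^j·3!/j! = 6 - 6 + 3 - 1 = 2. Product = 286 × 2 = 572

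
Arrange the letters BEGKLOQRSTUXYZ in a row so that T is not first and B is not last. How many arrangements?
By inclusion-exclusion: 14! - 2×(14-1)! + (14-2)! = 87178291200 - 12454041600 + 479001600 = 75203251200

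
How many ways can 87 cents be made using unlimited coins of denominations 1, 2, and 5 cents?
Coefficient of x^87 in 1/(1-x^1) · 1/(1-x^2) · 1/(1-x^5). Case on j = number of 5-cent coins (j = 0..17); remainder r = 87 - 5j is made from {1,2} in ⌊r/2⌋+1 ways. r = 87, 82, 77, 72, 67, 62, 57, 52, 47, 42, 37, 32, 27, 22, 17, 12, 7, 2 → 44 + 42 + 39 + 37 + 34 + 32 + 29 + 27 + 24 + 22 + 19 + 17 + 14 + 12 + 9 + 7 + 4 + 2 = 414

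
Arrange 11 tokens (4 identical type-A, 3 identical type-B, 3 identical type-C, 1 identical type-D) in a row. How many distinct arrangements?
11! / (4! × 3! × 3! × 1!) = 46200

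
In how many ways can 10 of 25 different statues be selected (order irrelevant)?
C(25,10) = 25!/(10!×15!) = 3268760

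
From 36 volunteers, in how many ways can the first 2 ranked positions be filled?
P(36,2) = 36!/(36-2)! = 1260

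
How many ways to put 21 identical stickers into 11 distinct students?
C(21+11-1, 11-1) = C(31, 10) = 44352165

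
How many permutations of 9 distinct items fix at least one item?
Complement of the derangements. !9 = Σ_{j=0}^{9} (-1)^j·9!/j! = 362880 - 362880 + 181440 - 60480 + 15120 - 3024 + 504 - 72 + 9 - 1 = 133496. 9! - !9 = 362880 - 133496 = 229384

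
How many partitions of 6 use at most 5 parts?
By conjugation, equals partitions of 6 into parts ≤ 5. Let r_j(i) = number of partitions of i into parts ≤ j, for i = 0..6. r_1(i) = 1 for all i; r_j(i) = r_{j-1}(i) + r_j(i-j). Rows j = 2..5: ≤2: 1 1 2 2 3 3 4; ≤3: 1 1 2 3 4 5 7; ≤4: 1 1 2 3 5 6 9; ≤5: 1 1 2 3 5 7 10. r_5(6) = 10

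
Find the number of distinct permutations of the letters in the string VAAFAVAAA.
9! / (6! × 1! × 2!) = 252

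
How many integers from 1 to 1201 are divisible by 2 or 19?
⌊1201/2⌋ + ⌊1201/19⌋ - ⌊1201/38⌋ = 600 + 63 - 31 = 632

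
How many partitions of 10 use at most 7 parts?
By conjugation, equals partitions of 10 into parts ≤ 7. Let r_j(i) = number of partitions of i into parts ≤ j, for i = 0..10. r_1(i) = 1 for all i; r_j(i) = r_{j-1}(i) + r_j(i-j). Rows j = 2..7: ≤2: 1 1 2 2 3 3 4 4 5 5 6; ≤3: 1 1 2 3 4 5 7 8 10 12 14; ≤4: 1 1 2 3 5 6 9 11 15 18 23; ≤5: 1 1 2 3 5 7 10 13 18 23 30; ≤6: 1 1 2 3 5 7 11 14 20 26 35; ≤7: 1 1 2 3 5 7 11 15 21 28 38. r_7(10) = 38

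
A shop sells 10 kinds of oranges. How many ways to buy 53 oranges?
C(53+10-1, 10-1) = C(62, 9) = 20286591270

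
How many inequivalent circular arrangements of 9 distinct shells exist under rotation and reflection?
(9-1)!/2 = 40320/2 = 20160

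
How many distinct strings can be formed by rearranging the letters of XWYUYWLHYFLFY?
13! / (2! × 1! × 1! × 1! × 4! × 2! × 2!) = 32432400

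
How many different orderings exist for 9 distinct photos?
9! = 362880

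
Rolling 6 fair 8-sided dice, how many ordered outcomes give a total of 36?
Coefficient of x^36 in (x + x² + ... + x^8)^6. By inclusion-exclusion on dice exceeding 8: Σ_j (-1)^j C(6,j)·C(36-1-8j, 5) = C(6,0)·C(35,5) - C(6,1)·C(27,5) + C(6,2)·C(19,5) - C(6,3)·C(11,5) = 1·324632 - 6·80730 + 15·11628 - 20·462 = 5432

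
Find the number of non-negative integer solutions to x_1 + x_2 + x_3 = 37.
C(37+3-1, 3-1) = C(39, 2) = 741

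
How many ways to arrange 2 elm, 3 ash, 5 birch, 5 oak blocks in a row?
15! / (2! × 3! × 5! × 5!) = 7567560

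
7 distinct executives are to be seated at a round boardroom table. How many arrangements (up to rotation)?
Circular: fix one position, arrange the rest. (7-1)! = 720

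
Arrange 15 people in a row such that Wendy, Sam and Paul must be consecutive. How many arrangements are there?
Treat the 3 as one block: (15-3+1)! × 3! = 6227020800 × 6 = 37362124800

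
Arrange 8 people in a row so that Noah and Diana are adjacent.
Treat as block: (8-1)! × 2! = 5040 × 2 = 10080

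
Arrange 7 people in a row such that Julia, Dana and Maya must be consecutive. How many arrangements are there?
Treat the 3 as one block: (7-3+1)! × 3! = 120 × 6 = 720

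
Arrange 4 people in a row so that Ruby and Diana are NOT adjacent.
Total - adjacent = 4! - (4-1)!×2 = 24 - 12 = 12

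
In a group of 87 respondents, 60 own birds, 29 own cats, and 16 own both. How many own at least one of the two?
|A∪B| = |A| + |B| - |A∩B| = 60 + 29 - 16 = 73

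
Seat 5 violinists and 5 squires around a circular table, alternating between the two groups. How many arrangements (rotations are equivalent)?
Fix one of the violinists: (5-1)! ways for the remaining violinists, × 5! ways for the squires = 24 × 120 = 2880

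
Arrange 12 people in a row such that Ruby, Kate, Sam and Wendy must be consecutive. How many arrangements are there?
Treat the 4 as one block: (12-4+1)! × 4! = 362880 × 24 = 8709120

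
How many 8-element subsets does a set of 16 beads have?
C(16,8) = 16!/(8!×8!) = 12870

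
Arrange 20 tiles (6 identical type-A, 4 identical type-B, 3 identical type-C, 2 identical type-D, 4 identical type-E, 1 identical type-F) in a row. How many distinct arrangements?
20! / (6! × 4! × 3! × 2! × 4! × 1!) = 488864376000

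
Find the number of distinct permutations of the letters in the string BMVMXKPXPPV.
11! / (2! × 1! × 1! × 2! × 2! × 3!) = 831600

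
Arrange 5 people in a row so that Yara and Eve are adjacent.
Treat as block: (5-1)! × 2! = 24 × 2 = 48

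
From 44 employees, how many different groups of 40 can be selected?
C(44,40) = 44!/(40!×4!) = 135751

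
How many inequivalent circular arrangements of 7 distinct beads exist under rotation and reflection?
(7-1)!/2 = 720/2 = 360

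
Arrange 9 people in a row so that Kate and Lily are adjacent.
Treat as block: (9-1)! × 2! = 40320 × 2 = 80640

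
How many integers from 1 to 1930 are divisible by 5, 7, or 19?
⌊1930/5⌋+⌊1930/7⌋+⌊1930/19⌋ - ⌊1930/35⌋-⌊1930/95⌋-⌊1930/133⌋ + ⌊1930/665⌋ = 386+275+101 - 55-20-14 + 2 = 675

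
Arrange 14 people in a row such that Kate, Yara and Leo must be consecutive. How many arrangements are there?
Treat the 3 as one block: (14-3+1)! × 3! = 479001600 × 6 = 2874009600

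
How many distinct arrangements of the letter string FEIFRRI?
7! / (2! × 2! × 1! × 2!) = 630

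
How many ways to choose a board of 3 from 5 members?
C(5,3) = 5!/(3!×2!) = 10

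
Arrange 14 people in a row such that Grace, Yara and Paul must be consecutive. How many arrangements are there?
Treat the 3 as one block: (14-3+1)! × 3! = 479001600 × 6 = 2874009600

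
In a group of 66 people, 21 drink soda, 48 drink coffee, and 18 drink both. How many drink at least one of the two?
|A∪B| = |A| + |B| - |A∩B| = 21 + 48 - 18 = 51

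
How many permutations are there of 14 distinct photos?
14! = 87178291200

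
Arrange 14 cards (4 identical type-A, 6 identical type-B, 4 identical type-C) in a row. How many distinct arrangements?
14! / (4! × 6! × 4!) = 210210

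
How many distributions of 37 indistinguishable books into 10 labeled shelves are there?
C(37+10-1, 10-1) = C(46, 9) = 1101716330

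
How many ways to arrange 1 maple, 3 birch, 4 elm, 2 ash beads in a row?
10! / (1! × 3! × 4! × 2!) = 12600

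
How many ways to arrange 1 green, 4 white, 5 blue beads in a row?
10! / (1! × 4! × 5!) = 1260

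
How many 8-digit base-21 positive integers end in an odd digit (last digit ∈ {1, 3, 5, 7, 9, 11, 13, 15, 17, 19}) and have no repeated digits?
Last∈{1,3,5,7,9,11,13,15,17,19}. Last=0: 0. Last nonzero: 10×19×P(19,6) = 3711657600. Total = 3711657600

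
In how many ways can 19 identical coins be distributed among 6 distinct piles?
C(19+6-1, 6-1) = C(24, 5) = 42504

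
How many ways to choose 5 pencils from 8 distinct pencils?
C(8,5) = 8!/(5!×3!) = 56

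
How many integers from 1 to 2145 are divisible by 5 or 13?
⌊2145/5⌋ + ⌊2145/13⌋ - ⌊2145/65⌋ = 429 + 165 - 33 = 561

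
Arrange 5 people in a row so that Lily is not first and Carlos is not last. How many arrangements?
By inclusion-exclusion: 5! - 2×(5-1)! + (5-2)! = 120 - 48 + 6 = 78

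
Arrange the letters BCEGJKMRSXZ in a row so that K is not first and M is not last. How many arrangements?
By inclusion-exclusion: 11! - 2×(11-1)! + (11-2)! = 39916800 - 7257600 + 362880 = 33022080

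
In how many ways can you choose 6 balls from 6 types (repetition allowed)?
C(6+6-1, 6-1) = C(11, 5) = 462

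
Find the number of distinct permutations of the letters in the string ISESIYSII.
9! / (3! × 1! × 4! × 1!) = 2520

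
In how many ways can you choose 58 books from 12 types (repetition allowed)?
C(58+12-1, 12-1) = C(69, 11) = 1823810410032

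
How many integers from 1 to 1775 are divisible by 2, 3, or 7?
⌊1775/2⌋+⌊1775/3⌋+⌊1775/7⌋ - ⌊1775/6⌋-⌊1775/14⌋-⌊1775/21⌋ + ⌊1775/42⌋ = 887+591+253 - 295-126-84 + 42 = 1268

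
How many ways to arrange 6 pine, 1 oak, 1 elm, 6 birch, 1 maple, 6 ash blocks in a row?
21! / (6! × 1! × 1! × 6! × 1! × 6!) = 136882025280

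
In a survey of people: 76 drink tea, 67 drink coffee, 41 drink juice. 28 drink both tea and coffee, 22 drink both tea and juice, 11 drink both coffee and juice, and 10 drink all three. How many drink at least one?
|A∪B∪C| = 76+67+41-28-22-11+10 = 133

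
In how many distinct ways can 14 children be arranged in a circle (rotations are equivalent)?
Circular: fix one position, arrange the rest. (14-1)! = 6227020800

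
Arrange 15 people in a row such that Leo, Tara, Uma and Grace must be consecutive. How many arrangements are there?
Treat the 4 as one block: (15-4+1)! × 4! = 479001600 × 24 = 11496038400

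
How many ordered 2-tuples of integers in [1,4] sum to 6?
Coefficient of x^6 in (x + x² + ... + x^4)^2. By inclusion-exclusion on dice exceeding 4: Σ_j (-1)^j C(2,j)·C(6-1-4j, 1) = C(2,0)·C(5,1) - C(2,1)·C(1,1) = 1·5 - 2·1 = 3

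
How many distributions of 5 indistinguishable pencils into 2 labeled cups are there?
C(5+2-1, 2-1) = C(6, 1) = 6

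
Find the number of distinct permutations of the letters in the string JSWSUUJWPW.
10! / (1! × 2! × 2! × 2! × 3!) = 75600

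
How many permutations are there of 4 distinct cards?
4! = 24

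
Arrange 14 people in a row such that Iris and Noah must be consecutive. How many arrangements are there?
Treat the 2 as one block: (14-2+1)! × 2! = 6227020800 × 2 = 12454041600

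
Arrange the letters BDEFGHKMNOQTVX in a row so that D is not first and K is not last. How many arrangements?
By inclusion-exclusion: 14! - 2×(14-1)! + (14-2)! = 87178291200 - 12454041600 + 479001600 = 75203251200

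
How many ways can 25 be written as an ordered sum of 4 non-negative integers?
C(25+4-1, 4-1) = C(28, 3) = 3276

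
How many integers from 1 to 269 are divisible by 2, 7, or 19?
⌊269/2⌋+⌊269/7⌋+⌊269/19⌋ - ⌊269/14⌋-⌊269/38⌋-⌊269/133⌋ + ⌊269/266⌋ = 134+38+14 - 19-7-2 + 1 = 159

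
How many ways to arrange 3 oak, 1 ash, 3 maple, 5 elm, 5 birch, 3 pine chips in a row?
20! / (3! × 1! × 3! × 5! × 5! × 3!) = 782183001600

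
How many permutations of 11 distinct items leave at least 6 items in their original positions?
Exactly j fixed points: C(11,j)·!(11-j); sum over j ≥ 6 (derangement numbers via !m = (m-1)·(!(m-1) + !(m-2)): !0..!5 = 1, 0, 1, 2, 9, 44). Σ_{j=6}^{11} C(11,j)·!(11-j) = C(11,6)·!5 + C(11,7)·!4 + C(11,8)·!3 + C(11,9)·!2 + C(11,10)·!1 + C(11,11)·!0 = 462·44 + 330·9 + 165·2 + 55·1 + 11·0 + 1·1 = 23684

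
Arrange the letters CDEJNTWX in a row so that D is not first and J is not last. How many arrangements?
By inclusion-exclusion: 8! - 2×(8-1)! + (8-2)! = 40320 - 10080 + 720 = 30960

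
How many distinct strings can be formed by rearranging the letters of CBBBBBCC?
8! / (5! × 3!) = 56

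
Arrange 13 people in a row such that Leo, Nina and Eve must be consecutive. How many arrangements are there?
Treat the 3 as one block: (13-3+1)! × 3! = 39916800 × 6 = 239500800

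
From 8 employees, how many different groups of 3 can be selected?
C(8,3) = 8!/(3!×5!) = 56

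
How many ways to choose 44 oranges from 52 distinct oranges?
C(52,44) = 52!/(44!×8!) = 752538150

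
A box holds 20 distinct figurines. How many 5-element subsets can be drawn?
C(20,5) = 20!/(5!×15!) = 15504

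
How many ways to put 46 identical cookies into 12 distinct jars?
C(46+12-1, 12-1) = C(57, 11) = 184509266760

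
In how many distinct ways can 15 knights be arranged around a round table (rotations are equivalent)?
Circular: fix one position, arrange the rest. (15-1)! = 87178291200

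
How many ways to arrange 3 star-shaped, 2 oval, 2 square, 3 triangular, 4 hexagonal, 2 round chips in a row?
16! / (3! × 2! × 2! × 3! × 4! × 2!) = 3027024000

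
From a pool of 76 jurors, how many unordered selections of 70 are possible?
C(76,70) = 76!/(70!×6!) = 218618940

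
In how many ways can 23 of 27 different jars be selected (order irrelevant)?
C(27,23) = 27!/(23!×4!) = 17550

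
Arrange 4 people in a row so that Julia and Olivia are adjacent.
Treat as block: (4-1)! × 2! = 6 × 2 = 12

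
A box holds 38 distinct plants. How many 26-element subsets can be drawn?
C(38,26) = 38!/(26!×12!) = 2707475148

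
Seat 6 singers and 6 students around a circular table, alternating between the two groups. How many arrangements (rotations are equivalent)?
Fix one of the singers: (6-1)! ways for the remaining singers, × 6! ways for the students = 120 × 720 = 86400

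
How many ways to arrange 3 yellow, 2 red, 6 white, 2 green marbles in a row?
13! / (3! × 2! × 6! × 2!) = 360360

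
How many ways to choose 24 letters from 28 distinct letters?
C(28,24) = 28!/(24!×4!) = 20475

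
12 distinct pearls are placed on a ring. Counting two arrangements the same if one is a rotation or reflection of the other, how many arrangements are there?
(12-1)!/2 = 39916800/2 = 19958400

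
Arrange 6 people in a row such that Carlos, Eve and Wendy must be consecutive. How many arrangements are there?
Treat the 3 as one block: (6-3+1)! × 3! = 24 × 6 = 144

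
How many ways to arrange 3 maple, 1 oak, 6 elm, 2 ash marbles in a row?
12! / (3! × 1! × 6! × 2!) = 55440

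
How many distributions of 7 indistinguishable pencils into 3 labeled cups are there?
C(7+3-1, 3-1) = C(9, 2) = 36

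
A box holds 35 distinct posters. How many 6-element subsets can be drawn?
C(35,6) = 35!/(6!×29!) = 1623160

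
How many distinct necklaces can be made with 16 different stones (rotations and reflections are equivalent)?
(16-1)!/2 = 1307674368000/2 = 653837184000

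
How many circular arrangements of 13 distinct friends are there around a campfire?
Circular: fix one position, arrange the rest. (13-1)! = 479001600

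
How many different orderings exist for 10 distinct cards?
10! = 3628800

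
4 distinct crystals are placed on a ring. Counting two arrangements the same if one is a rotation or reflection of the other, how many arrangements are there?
(4-1)!/2 = 6/2 = 3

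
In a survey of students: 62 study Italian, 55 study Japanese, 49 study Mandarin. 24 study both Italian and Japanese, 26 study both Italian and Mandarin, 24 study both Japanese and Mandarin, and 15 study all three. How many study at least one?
|A∪B∪C| = 62+55+49-24-26-24+15 = 107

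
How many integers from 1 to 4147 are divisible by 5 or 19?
⌊4147/5⌋ + ⌊4147/19⌋ - ⌊4147/95⌋ = 829 + 218 - 43 = 1004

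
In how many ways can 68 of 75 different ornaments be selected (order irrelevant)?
C(75,68) = 75!/(68!×7!) = 1984829850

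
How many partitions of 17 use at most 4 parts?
By conjugation, equals partitions of 17 into parts ≤ 4. Let r_j(i) = number of partitions of i into parts ≤ j, for i = 0..17. r_1(i) = 1 for all i; r_j(i) = r_{j-1}(i) + r_j(i-j). Rows j = 2..4: ≤2: 1 1 2 2 3 3 4 4 5 5 6 6 7 7 8 8 9 9; ≤3: 1 1 2 3 4 5 7 8 10 12 14 16 19 21 24 27 30 33; ≤4: 1 1 2 3 5 6 9 11 15 18 23 27 34 39 47 54 64 72. r_4(17) = 72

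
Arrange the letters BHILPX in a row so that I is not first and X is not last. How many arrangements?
By inclusion-exclusion: 6! - 2×(6-1)! + (6-2)! = 720 - 240 + 24 = 504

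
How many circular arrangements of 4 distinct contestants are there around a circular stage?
Circular: fix one position, arrange the rest. (4-1)! = 6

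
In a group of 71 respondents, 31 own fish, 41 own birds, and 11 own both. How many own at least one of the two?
|A∪B| = |A| + |B| - |A∩B| = 31 + 41 - 11 = 61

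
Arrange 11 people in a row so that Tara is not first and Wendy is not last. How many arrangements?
By inclusion-exclusion: 11! - 2×(11-1)! + (11-2)! = 39916800 - 7257600 + 362880 = 33022080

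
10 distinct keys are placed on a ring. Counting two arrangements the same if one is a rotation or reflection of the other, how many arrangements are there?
(10-1)!/2 = 362880/2 = 181440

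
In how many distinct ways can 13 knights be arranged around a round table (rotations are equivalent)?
Circular: fix one position, arrange the rest. (13-1)! = 479001600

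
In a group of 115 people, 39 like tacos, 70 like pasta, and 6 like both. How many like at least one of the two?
|A∪B| = |A| + |B| - |A∩B| = 39 + 70 - 6 = 103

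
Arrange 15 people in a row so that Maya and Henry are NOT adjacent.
Total - adjacent = 15! - (15-1)!×2 = 1307674368000 - 174356582400 = 1133317785600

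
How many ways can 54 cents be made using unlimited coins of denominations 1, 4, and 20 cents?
Coefficient of x^54 in 1/(1-x^1) · 1/(1-x^4) · 1/(1-x^20). Case on j = number of 20-cent coins (j = 0..2); remainder r = 54 - 20j is made from {1,4} in ⌊r/4⌋+1 ways. r = 54, 34, 14 → 14 + 9 + 4 = 27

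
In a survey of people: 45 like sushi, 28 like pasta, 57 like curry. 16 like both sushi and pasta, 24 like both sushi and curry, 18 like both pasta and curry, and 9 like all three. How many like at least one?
|A∪B∪C| = 45+28+57-16-24-18+9 = 81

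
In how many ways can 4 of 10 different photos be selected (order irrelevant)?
C(10,4) = 10!/(4!×6!) = 210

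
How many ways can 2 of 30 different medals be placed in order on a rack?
P(30,2) = 30!/(30-2)! = 870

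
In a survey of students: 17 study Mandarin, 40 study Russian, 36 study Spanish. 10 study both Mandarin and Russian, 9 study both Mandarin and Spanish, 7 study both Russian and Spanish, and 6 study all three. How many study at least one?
|A∪B∪C| = 17+40+36-10-9-7+6 = 73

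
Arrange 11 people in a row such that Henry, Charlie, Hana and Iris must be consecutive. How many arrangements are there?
Treat the 4 as one block: (11-4+1)! × 4! = 40320 × 24 = 967680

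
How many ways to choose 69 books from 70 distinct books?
C(70,69) = 70!/(69!×1!) = 70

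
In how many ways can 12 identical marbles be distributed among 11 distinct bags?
C(12+11-1, 11-1) = C(22, 10) = 646646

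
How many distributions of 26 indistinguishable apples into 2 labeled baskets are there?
C(26+2-1, 2-1) = C(27, 1) = 27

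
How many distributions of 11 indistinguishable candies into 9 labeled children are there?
C(11+9-1, 9-1) = C(19, 8) = 75582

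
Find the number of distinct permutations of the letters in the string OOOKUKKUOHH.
11! / (2! × 4! × 3! × 2!) = 69300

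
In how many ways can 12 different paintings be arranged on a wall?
12! = 479001600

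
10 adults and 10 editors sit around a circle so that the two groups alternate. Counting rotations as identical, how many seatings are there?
Fix one of the adults: (10-1)! ways for the remaining adults, × 10! ways for the editors = 362880 × 3628800 = 1316818944000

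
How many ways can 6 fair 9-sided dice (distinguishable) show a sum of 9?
Coefficient of x^9 in (x + x² + ... + x^9)^6. By inclusion-exclusion on dice exceeding 9: Σ_j (-1)^j C(6,j)·C(9-1-9j, 5) = C(6,0)·C(8,5) = 1·56 = 56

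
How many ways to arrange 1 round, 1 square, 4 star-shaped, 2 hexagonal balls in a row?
8! / (1! × 1! × 4! × 2!) = 840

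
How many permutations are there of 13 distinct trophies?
13! = 6227020800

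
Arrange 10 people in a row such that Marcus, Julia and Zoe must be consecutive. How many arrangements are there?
Treat the 3 as one block: (10-3+1)! × 3! = 40320 × 6 = 241920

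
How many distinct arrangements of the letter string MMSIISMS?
8! / (2! × 3! × 3!) = 560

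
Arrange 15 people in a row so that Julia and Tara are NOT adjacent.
Total - adjacent = 15! - (15-1)!×2 = 1307674368000 - 174356582400 = 1133317785600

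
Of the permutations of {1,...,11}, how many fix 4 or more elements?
Exactly j fixed points: C(11,j)·!(11-j); sum over j ≥ 4 (derangement numbers via !m = (m-1)·(!(m-1) + !(m-2)): !0..!7 = 1, 0, 1, 2, 9, 44, 265, 1854). Σ_{j=4}^{11} C(11,j)·!(11-j) = C(11,4)·!7 + C(11,5)·!6 + C(11,6)·!5 + C(11,7)·!4 + C(11,8)·!3 + C(11,9)·!2 + C(11,10)·!1 + C(11,11)·!0 = 330·1854 + 462·265 + 462·44 + 330·9 + 165·2 + 55·1 + 11·0 + 1·1 = 757934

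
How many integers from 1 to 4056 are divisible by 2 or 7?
⌊4056/2⌋ + ⌊4056/7⌋ - ⌊4056/14⌋ = 2028 + 579 - 289 = 2318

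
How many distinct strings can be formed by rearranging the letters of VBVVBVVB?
8! / (5! × 3!) = 56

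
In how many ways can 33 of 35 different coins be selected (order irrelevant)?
C(35,33) = 35!/(33!×2!) = 595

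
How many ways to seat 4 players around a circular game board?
Circular: fix one position, arrange the rest. (4-1)! = 6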